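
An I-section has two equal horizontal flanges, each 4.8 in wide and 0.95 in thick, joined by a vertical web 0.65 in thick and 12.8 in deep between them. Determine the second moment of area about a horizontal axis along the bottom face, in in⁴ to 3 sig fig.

I_base ≈ 1490 in⁴

Split into non-overlapping primitives; take the origin at the lower-left of the bounding box.
Bottom flange: 4.8 × 0.95, A = 4.56 in², y = 0.475 in, Ī = 0.34295 in⁴.
Web: 0.65 × 12.8, A = 8.32 in², y = 7.35 in, Ī = 113.6 in⁴.
Top flange: 4.8 × 0.95, A = 4.56 in², y = 14.225 in, Ī = 0.34295 in⁴.
Transfer each piece to a horizontal axis along the bottom face using Ī + A·d² with d = y − 0:
  bottom flange: d = 0.475 in → contributes +1.3718 in⁴
  web: d = 7.35 in → contributes +563.06 in⁴
  top flange: d = 14.225 in → contributes +923.06 in⁴
Total I = 1487.5 in⁴.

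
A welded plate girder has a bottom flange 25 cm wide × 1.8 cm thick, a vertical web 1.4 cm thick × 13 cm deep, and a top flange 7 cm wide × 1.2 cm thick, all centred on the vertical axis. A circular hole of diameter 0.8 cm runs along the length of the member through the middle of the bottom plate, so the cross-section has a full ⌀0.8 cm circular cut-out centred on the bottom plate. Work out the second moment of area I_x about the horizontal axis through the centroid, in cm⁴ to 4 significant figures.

Break the section into simple shapes (no overlaps), measuring from the bottom-left corner of the bounding box.
Bottom plate: 25 × 1.8, A = 45 cm², y = 0.9 cm, Ī = 12.15 cm⁴.
Web plate: 1.4 × 13, A = 18.2 cm², y = 8.3 cm, Ī = 256.317 cm⁴.
Top plate: 7 × 1.2, A = 8.4 cm², y = 15.4 cm, Ī = 1.008 cm⁴.
Hole (subtracted): ⌀0.8, A = 0.502655 cm², y = 0.9 cm, Ī = 0.0201062 cm⁴.
Centroid: ȳ = ΣA·y / ΣA = 4.50745 cm.
Transfer each piece to the horizontal axis through the centroid using Ī + A·d² with d = y − 4.50745:
  bottom plate: d = -3.60745 cm → contributes +597.766 cm⁴
  web plate: d = 3.79255 cm → contributes +518.095 cm⁴
  top plate: d = 10.8926 cm → contributes +997.649 cm⁴
  hole: d = -3.60745 cm → contributes −6.5615 cm⁴
Total I = 2106.95 cm⁴.

I_x ≈ 2107 cm⁴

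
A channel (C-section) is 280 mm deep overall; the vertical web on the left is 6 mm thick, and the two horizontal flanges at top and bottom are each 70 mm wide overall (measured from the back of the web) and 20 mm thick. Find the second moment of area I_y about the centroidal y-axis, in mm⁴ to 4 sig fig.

Decompose the section into non-overlapping parts with the origin at the bottom-left of its bounding rectangle.
Web: 6 × 280, A = 1 680 mm², x = 3 mm, Ī = 5 040 mm⁴.
Top flange (beyond web): 64 × 20, A = 1 280 mm², x = 38 mm, Ī = 436 907 mm⁴.
Bottom flange (beyond web): 64 × 20, A = 1 280 mm², x = 38 mm, Ī = 436 907 mm⁴.
Centroid: x̄ = ΣA·x / ΣA = 24.1321 mm.
Transfer each piece to the centroidal y-axis using Ī + A·d² with d = x − 24.1321:
  web: d = -21.1321 mm → contributes +755 269 mm⁴
  top flange (beyond web): d = 13.8679 mm → contributes +683 075 mm⁴
  bottom flange (beyond web): d = 13.8679 mm → contributes +683 075 mm⁴
Total I = 2 121 419 mm⁴.

I_y ≈ 2.121 × 10⁶ mm⁴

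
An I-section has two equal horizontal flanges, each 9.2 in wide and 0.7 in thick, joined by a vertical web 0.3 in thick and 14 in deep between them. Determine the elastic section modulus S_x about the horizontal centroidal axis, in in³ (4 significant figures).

S_x ≈ 99.34 in³

Treat the section as a set of non-overlapping primitives; coordinates are from the bounding-box lower-left.
Bottom flange: 9.2 × 0.7, A = 6.44 in², y = 0.35 in, Ī = 0.262967 in⁴.
Web: 0.3 × 14, A = 4.2 in², y = 7.7 in, Ī = 68.6 in⁴.
Top flange: 9.2 × 0.7, A = 6.44 in², y = 15.05 in, Ī = 0.262967 in⁴.
By symmetry the centroid is at mid-height, ȳ = 7.7 in.
Transfer each piece to the horizontal centroidal axis using Ī + A·d² with d = y − 7.7:
  bottom flange: d = -7.35 in → contributes +348.168 in⁴
  web: d = 0 in → contributes +68.6 in⁴
  top flange: d = 7.35 in → contributes +348.168 in⁴
Total I = 764.936 in⁴.
Extreme fibre distance c = 7.7 in; S = I/c = 99.3423 in³.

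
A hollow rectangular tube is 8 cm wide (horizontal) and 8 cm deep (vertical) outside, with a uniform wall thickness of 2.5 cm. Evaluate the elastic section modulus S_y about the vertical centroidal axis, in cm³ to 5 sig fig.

Treat the section as a set of non-overlapping primitives; coordinates are from the bounding-box lower-left.
Outer rectangle: 8 × 8, A = 64 cm², x = 4 cm, Ī = 341.3333 cm⁴.
Inner void (subtracted): 3 × 3, A = 9 cm², x = 4 cm, Ī = 6.75 cm⁴.
By symmetry the centroid is at mid-width, x̄ = 4 cm.
All pieces are centred on the vertical centroidal axis, so I = ΣĪ (holes subtracted) = 334.5833 cm⁴.
Extreme fibre distance c = 4 cm; S = I/c = 83.64583 cm³.

S_y ≈ 83.646 cm³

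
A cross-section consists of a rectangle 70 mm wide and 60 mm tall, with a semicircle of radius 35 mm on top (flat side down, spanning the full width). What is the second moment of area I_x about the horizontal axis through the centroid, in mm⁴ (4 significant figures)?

Decompose the section into non-overlapping parts with the origin at the bottom-left of its bounding rectangle.
Rectangular body: 70 × 60, A = 4 200 mm², y = 30 mm, Ī = 1 260 000 mm⁴.
Semicircular cap: semicircle r = 35, A = 1924.23 mm², y = 74.8545 mm, Ī = 164 704 mm⁴.
Centroid: ȳ = ΣA·y / ΣA = 44.0932 mm.
Transfer each piece to the horizontal axis through the centroid using Ī + A·d² with d = y − 44.0932:
  rectangular body: d = -14.0932 mm → contributes +2 094 200 mm⁴
  semicircular cap: d = 30.7612 mm → contributes +1 985 509 mm⁴
Total I = 4 079 709 mm⁴.

I_x ≈ 4.080 × 10⁶ mm⁴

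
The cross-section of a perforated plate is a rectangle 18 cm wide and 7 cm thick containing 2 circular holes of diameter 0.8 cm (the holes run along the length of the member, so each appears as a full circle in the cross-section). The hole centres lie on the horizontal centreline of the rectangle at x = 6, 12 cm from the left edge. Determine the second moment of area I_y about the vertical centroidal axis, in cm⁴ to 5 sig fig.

I_y ≈ 3392.9 cm⁴

Treat the section as a set of non-overlapping primitives; coordinates are from the bounding-box lower-left.
Plate: 18 × 7, A = 126 cm², x = 9 cm, Ī = 3 402 cm⁴.
Hole 1 (subtracted): ⌀0.8, A = 0.5026548 cm², x = 6 cm, Ī = 0.02010619 cm⁴.
Hole 2 (subtracted): ⌀0.8, A = 0.5026548 cm², x = 12 cm, Ī = 0.02010619 cm⁴.
By symmetry the centroid is at mid-width, x̄ = 9 cm.
Transfer each piece to the vertical centroidal axis using Ī + A·d² with d = x − 9:
  plate: d = 0 cm → contributes +3 402 cm⁴
  hole 1: d = -3 cm → contributes −4.544 cm⁴
  hole 2: d = 3 cm → contributes −4.544 cm⁴
Total I = 3392.912 cm⁴.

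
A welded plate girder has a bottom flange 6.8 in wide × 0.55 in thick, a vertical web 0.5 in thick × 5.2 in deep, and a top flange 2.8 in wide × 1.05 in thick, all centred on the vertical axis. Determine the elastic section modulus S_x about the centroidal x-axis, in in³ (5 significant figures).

S_x ≈ 17.175 in³

Split into non-overlapping primitives; take the origin at the lower-left of the bounding box.
Bottom plate: 6.8 × 0.55, A = 3.74 in², y = 0.275 in, Ī = 0.09427917 in⁴.
Web plate: 0.5 × 5.2, A = 2.6 in², y = 3.15 in, Ī = 5.858667 in⁴.
Top plate: 2.8 × 1.05, A = 2.94 in², y = 6.275 in, Ī = 0.2701125 in⁴.
Centroid: ȳ = ΣA·y / ΣA = 2.981358 in.
Transfer each piece to the centroidal x-axis using Ī + A·d² with d = y − 2.981358:
  bottom plate: d = -2.706358 in → contributes +27.48743 in⁴
  web plate: d = 0.1686422 in → contributes +5.932611 in⁴
  top plate: d = 3.293642 in → contributes +32.16347 in⁴
Total I = 65.58351 in⁴.
Extreme fibre distance c = 3.818642 in; S = I/c = 17.17456 in³.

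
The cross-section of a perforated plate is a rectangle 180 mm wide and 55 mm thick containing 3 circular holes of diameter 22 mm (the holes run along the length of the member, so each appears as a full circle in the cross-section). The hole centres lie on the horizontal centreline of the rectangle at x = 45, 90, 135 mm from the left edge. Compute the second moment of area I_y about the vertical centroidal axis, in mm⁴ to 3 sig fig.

Break the section into simple shapes (no overlaps), measuring from the bottom-left corner of the bounding box.
Plate: 180 × 55, A = 9 900 mm², x = 90 mm, Ī = 26 730 000 mm⁴.
Hole 1 (subtracted): ⌀22, A = 380.13 mm², x = 45 mm, Ī = 11 499 mm⁴.
Hole 2 (subtracted): ⌀22, A = 380.13 mm², x = 90 mm, Ī = 11 499 mm⁴.
Hole 3 (subtracted): ⌀22, A = 380.13 mm², x = 135 mm, Ī = 11 499 mm⁴.
By symmetry the centroid is at mid-width, x̄ = 90 mm.
Transfer each piece to the vertical centroidal axis using Ī + A·d² with d = x − 90:
  plate: d = 0 mm → contributes +26 730 000 mm⁴
  hole 1: d = -45 mm → contributes −781 268 mm⁴
  hole 2: d = 0 mm → contributes −11 499 mm⁴
  hole 3: d = 45 mm → contributes −781 268 mm⁴
Total I = 25 155 965 mm⁴.

I_y ≈ 2.52 × 10⁷ mm⁴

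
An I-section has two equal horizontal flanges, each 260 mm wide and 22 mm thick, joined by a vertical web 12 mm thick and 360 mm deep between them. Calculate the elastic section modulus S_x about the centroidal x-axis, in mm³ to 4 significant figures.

S_x ≈ 2.299 × 10⁶ mm³

Decompose the section into non-overlapping parts with the origin at the bottom-left of its bounding rectangle.
Bottom flange: 260 × 22, A = 5 720 mm², y = 11 mm, Ī = 230 707 mm⁴.
Web: 12 × 360, A = 4 320 mm², y = 202 mm, Ī = 46 656 000 mm⁴.
Top flange: 260 × 22, A = 5 720 mm², y = 393 mm, Ī = 230 707 mm⁴.
By symmetry the centroid is at mid-height, ȳ = 202 mm.
Transfer each piece to the centroidal x-axis using Ī + A·d² with d = y − 202:
  bottom flange: d = -191 mm → contributes +208 902 027 mm⁴
  web: d = 0 mm → contributes +46 656 000 mm⁴
  top flange: d = 191 mm → contributes +208 902 027 mm⁴
Total I = 464 460 053 mm⁴.
Extreme fibre distance c = 202 mm; S = I/c = 2 299 307 mm³.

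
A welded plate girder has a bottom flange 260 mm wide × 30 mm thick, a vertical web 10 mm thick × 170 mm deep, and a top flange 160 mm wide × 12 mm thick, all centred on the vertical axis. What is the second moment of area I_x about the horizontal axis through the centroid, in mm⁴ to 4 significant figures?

I_x ≈ 6.652 × 10⁷ mm⁴

Decompose the section into non-overlapping parts with the origin at the bottom-left of its bounding rectangle.
Bottom plate: 260 × 30, A = 7 800 mm², y = 15 mm, Ī = 585 000 mm⁴.
Web plate: 10 × 170, A = 1 700 mm², y = 115 mm, Ī = 4 094 167 mm⁴.
Top plate: 160 × 12, A = 1 920 mm², y = 206 mm, Ī = 23 040 mm⁴.
Centroid: ȳ = ΣA·y / ΣA = 61.9982 mm.
Transfer each piece to the horizontal axis through the centroid using Ī + A·d² with d = y − 61.9982:
  bottom plate: d = -46.9982 mm → contributes +17 813 916 mm⁴
  web plate: d = 53.0018 mm → contributes +8 869 782 mm⁴
  top plate: d = 144.002 mm → contributes +39 837 128 mm⁴
Total I = 66 520 827 mm⁴.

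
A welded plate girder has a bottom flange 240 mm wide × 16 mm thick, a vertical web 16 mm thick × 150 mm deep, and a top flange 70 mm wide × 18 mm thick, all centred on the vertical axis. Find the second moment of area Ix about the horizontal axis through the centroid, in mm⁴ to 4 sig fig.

Ix ≈ 3.392 × 10⁷ mm⁴

Decompose the section into non-overlapping parts with the origin at the bottom-left of its bounding rectangle.
Bottom plate: 240 × 16, A = 3 840 mm², y = 8 mm, Ī = 81 920 mm⁴.
Web plate: 16 × 150, A = 2 400 mm², y = 91 mm, Ī = 4 500 000 mm⁴.
Top plate: 70 × 18, A = 1 260 mm², y = 175 mm, Ī = 34 020 mm⁴.
Centroid: ȳ = ΣA·y / ΣA = 62.616 mm.
Transfer each piece to the horizontal axis through the centroid using Ī + A·d² with d = y − 62.616:
  bottom plate: d = -54.616 mm → contributes +11 536 285 mm⁴
  web plate: d = 28.384 mm → contributes +6 433 563 mm⁴
  top plate: d = 112.384 mm → contributes +15 948 026 mm⁴
Total I = 33 917 874 mm⁴.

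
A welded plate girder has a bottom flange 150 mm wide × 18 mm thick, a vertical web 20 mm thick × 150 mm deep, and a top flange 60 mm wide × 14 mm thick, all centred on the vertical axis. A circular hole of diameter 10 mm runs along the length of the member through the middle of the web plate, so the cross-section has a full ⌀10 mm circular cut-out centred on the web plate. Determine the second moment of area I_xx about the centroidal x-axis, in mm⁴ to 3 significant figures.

Treat the section as a set of non-overlapping primitives; coordinates are from the bounding-box lower-left.
Bottom plate: 150 × 18, A = 2 700 mm², y = 9 mm, Ī = 72 900 mm⁴.
Web plate: 20 × 150, A = 3 000 mm², y = 93 mm, Ī = 5 625 000 mm⁴.
Top plate: 60 × 14, A = 840 mm², y = 175 mm, Ī = 13 720 mm⁴.
Hole (subtracted): ⌀10, A = 78.54 mm², y = 93 mm, Ī = 490.87 mm⁴.
Centroid: ȳ = ΣA·y / ΣA = 68.56 mm.
Transfer each piece to the centroidal x-axis using Ī + A·d² with d = y − 68.56:
  bottom plate: d = -59.56 mm → contributes +9 650 767 mm⁴
  web plate: d = 24.44 mm → contributes +7 416 984 mm⁴
  top plate: d = 106.44 mm → contributes +9 530 531 mm⁴
  hole: d = 24.44 mm → contributes −47 405 mm⁴
Total I = 26 550 878 mm⁴.

I_xx ≈ 2.66 × 10⁷ mm⁴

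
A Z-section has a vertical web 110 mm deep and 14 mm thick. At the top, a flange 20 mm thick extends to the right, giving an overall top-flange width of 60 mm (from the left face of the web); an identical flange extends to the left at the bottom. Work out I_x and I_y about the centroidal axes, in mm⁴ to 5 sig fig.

Decompose the section into non-overlapping parts with the origin at the bottom-left of its bounding rectangle.
Web: 14 × 110, A = 1 540 mm², y = 55 mm, Ī = 1 552 833 mm⁴.
Top flange (beyond web): 46 × 20, A = 920 mm², y = 100 mm, Ī = 30666.67 mm⁴.
Bottom flange (beyond web): 46 × 20, A = 920 mm², y = 10 mm, Ī = 30666.67 mm⁴.
Centroid: ȳ = ΣA·y / ΣA = 55 mm.
Transfer each piece to the centroidal x-axis using Ī + A·d² with d = y − 55:
  web: d = 0 mm → contributes +1 552 833 mm⁴
  top flange (beyond web): d = 45 mm → contributes +1 893 667 mm⁴
  bottom flange (beyond web): d = -45 mm → contributes +1 893 667 mm⁴
Total I = 5 340 167 mm⁴.
For the y-axis: x̄ = 53 mm.
Repeating about the centroidal y-axis gives I_y = 2 005 607 mm⁴.

I_x ≈ 5.3402 × 10⁶ mm⁴, I_y ≈ 2.0056 × 10⁶ mm⁴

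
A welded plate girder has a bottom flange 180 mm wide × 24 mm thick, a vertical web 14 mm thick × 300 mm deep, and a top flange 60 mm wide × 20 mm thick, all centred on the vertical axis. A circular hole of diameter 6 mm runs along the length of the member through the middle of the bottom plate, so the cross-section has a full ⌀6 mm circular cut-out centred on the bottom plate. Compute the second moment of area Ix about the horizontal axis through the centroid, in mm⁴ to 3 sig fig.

Ix ≈ 1.49 × 10⁸ mm⁴

Split into non-overlapping primitives; take the origin at the lower-left of the bounding box.
Bottom plate: 180 × 24, A = 4 320 mm², y = 12 mm, Ī = 207 360 mm⁴.
Web plate: 14 × 300, A = 4 200 mm², y = 174 mm, Ī = 31 500 000 mm⁴.
Top plate: 60 × 20, A = 1 200 mm², y = 334 mm, Ī = 40 000 mm⁴.
Hole (subtracted): ⌀6, A = 28.274 mm², y = 12 mm, Ī = 63.617 mm⁴.
Centroid: ȳ = ΣA·y / ΣA = 122.07 mm.
Transfer each piece to the horizontal axis through the centroid using Ī + A·d² with d = y − 122.07:
  bottom plate: d = -110.07 mm → contributes +52 549 025 mm⁴
  web plate: d = 51.927 mm → contributes +42 824 815 mm⁴
  top plate: d = 211.93 mm → contributes +53 935 523 mm⁴
  hole: d = -110.07 mm → contributes −342 639 mm⁴
Total I = 148 966 725 mm⁴.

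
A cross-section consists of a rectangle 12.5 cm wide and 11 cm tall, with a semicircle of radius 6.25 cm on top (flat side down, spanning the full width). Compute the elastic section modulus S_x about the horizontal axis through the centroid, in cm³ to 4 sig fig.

S_x ≈ 473.6 cm³

Break the section into simple shapes (no overlaps), measuring from the bottom-left corner of the bounding box.
Rectangular body: 12.5 × 11, A = 137.5 cm², y = 5.5 cm, Ī = 1386.46 cm⁴.
Semicircular cap: semicircle r = 6.25, A = 61.3592 cm², y = 13.6526 cm, Ī = 167.476 cm⁴.
Centroid: ȳ = ΣA·y / ΣA = 8.01553 cm.
Transfer each piece to the horizontal axis through the centroid using Ī + A·d² with d = y − 8.01553:
  rectangular body: d = -2.51553 cm → contributes +2256.54 cm⁴
  semicircular cap: d = 5.63705 cm → contributes +2117.25 cm⁴
Total I = 4373.79 cm⁴.
Extreme fibre distance c = 9.23447 cm; S = I/c = 473.638 cm³.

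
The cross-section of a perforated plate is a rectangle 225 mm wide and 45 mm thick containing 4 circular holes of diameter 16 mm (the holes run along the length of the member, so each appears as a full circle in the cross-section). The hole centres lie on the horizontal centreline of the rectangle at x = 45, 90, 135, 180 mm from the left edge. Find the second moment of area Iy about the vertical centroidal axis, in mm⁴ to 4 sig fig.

Iy ≈ 4.067 × 10⁷ mm⁴

Decompose the section into non-overlapping parts with the origin at the bottom-left of its bounding rectangle.
Plate: 225 × 45, A = 10 125 mm², x = 112.5 mm, Ī = 42 714 844 mm⁴.
Hole 1 (subtracted): ⌀16, A = 201.062 mm², x = 45 mm, Ī = 3216.99 mm⁴.
Hole 2 (subtracted): ⌀16, A = 201.062 mm², x = 90 mm, Ī = 3216.99 mm⁴.
Hole 3 (subtracted): ⌀16, A = 201.062 mm², x = 135 mm, Ī = 3216.99 mm⁴.
Hole 4 (subtracted): ⌀16, A = 201.062 mm², x = 180 mm, Ī = 3216.99 mm⁴.
By symmetry the centroid is at mid-width, x̄ = 112.5 mm.
Transfer each piece to the vertical centroidal axis using Ī + A·d² with d = x − 112.5:
  plate: d = 0 mm → contributes +42 714 844 mm⁴
  hole 1: d = -67.5 mm → contributes −919 305 mm⁴
  hole 2: d = -22.5 mm → contributes −105 005 mm⁴
  hole 3: d = 22.5 mm → contributes −105 005 mm⁴
  hole 4: d = 67.5 mm → contributes −919 305 mm⁴
Total I = 40 666 224 mm⁴.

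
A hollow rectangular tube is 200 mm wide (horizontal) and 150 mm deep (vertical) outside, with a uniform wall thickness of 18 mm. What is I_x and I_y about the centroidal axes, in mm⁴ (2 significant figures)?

Treat the section as a set of non-overlapping primitives; coordinates are from the bounding-box lower-left.
Outer rectangle: 200 × 150, A = 30 000 mm², y = 75 mm, Ī = 56 250 000 mm⁴.
Inner void (subtracted): 164 × 114, A = 18 696 mm², y = 75 mm, Ī = 20 247 768 mm⁴.
By symmetry the centroid is at mid-height, ȳ = 75 mm.
All pieces are centred on the centroidal x-axis, so I = ΣĪ (holes subtracted) = 36 002 232 mm⁴.
Repeating about the centroidal y-axis gives I_y = 58 096 032 mm⁴.

I_x ≈ 3.6 × 10⁷ mm⁴, I_y ≈ 5.8 × 10⁷ mm⁴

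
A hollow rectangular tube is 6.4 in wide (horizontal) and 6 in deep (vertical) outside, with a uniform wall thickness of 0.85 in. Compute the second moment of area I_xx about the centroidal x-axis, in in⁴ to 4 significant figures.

I_xx ≈ 84.06 in⁴

Break the section into simple shapes (no overlaps), measuring from the bottom-left corner of the bounding box.
Outer rectangle: 6.4 × 6, A = 38.4 in², y = 3 in, Ī = 115.2 in⁴.
Inner void (subtracted): 4.7 × 4.3, A = 20.21 in², y = 3 in, Ī = 31.1402 in⁴.
By symmetry the centroid is at mid-height, ȳ = 3 in.
All pieces are centred on the centroidal x-axis, so I = ΣĪ (holes subtracted) = 84.0598 in⁴.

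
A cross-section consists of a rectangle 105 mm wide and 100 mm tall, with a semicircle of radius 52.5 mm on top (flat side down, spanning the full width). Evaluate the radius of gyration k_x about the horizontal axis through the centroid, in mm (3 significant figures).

k_x ≈ 41.5 mm

Split into non-overlapping primitives; take the origin at the lower-left of the bounding box.
Rectangular body: 105 × 100, A = 10 500 mm², y = 50 mm, Ī = 8 750 000 mm⁴.
Semicircular cap: semicircle r = 52.5, A = 4329.5 mm², y = 122.28 mm, Ī = 833 814 mm⁴.
Centroid: ȳ = ΣA·y / ΣA = 71.103 mm.
Transfer each piece to the horizontal axis through the centroid using Ī + A·d² with d = y − 71.103:
  rectangular body: d = -21.103 mm → contributes +13 425 945 mm⁴
  semicircular cap: d = 51.179 mm → contributes +12 174 002 mm⁴
Total I = 25 599 948 mm⁴.
Radius of gyration: k = √(I/A) = √(25 599 948 / 14 830) = 41.549 mm.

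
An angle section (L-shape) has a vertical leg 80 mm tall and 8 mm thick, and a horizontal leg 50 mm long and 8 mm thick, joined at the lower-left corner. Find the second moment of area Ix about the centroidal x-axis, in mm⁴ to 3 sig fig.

Ix ≈ 6.29 × 10⁵ mm⁴

Split into non-overlapping primitives; take the origin at the lower-left of the bounding box.
Vertical leg: 8 × 80, A = 640 mm², y = 40 mm, Ī = 341 333 mm⁴.
Horizontal leg (remainder): 42 × 8, A = 336 mm², y = 4 mm, Ī = 1 792 mm⁴.
Centroid: ȳ = ΣA·y / ΣA = 27.607 mm.
Transfer each piece to the centroidal x-axis using Ī + A·d² with d = y − 27.607:
  vertical leg: d = 12.393 mm → contributes +439 636 mm⁴
  horizontal leg (remainder): d = -23.607 mm → contributes +189 035 mm⁴
Total I = 628 670 mm⁴.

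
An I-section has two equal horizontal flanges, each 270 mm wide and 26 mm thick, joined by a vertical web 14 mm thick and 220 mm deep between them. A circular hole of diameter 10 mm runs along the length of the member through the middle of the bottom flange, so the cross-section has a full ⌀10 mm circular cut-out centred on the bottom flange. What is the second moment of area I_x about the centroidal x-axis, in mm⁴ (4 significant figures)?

I_x ≈ 2.244 × 10⁸ mm⁴

Decompose the section into non-overlapping parts with the origin at the bottom-left of its bounding rectangle.
Bottom flange: 270 × 26, A = 7 020 mm², y = 13 mm, Ī = 395 460 mm⁴.
Web: 14 × 220, A = 3 080 mm², y = 136 mm, Ī = 12 422 667 mm⁴.
Top flange: 270 × 26, A = 7 020 mm², y = 259 mm, Ī = 395 460 mm⁴.
Hole (subtracted): ⌀10, A = 78.5398 mm², y = 13 mm, Ī = 490.874 mm⁴.
Centroid: ȳ = ΣA·y / ΣA = 136.567 mm.
Transfer each piece to the centroidal x-axis using Ī + A·d² with d = y − 136.567:
  bottom flange: d = -123.567 mm → contributes +107 582 246 mm⁴
  web: d = -0.566876 mm → contributes +12 423 656 mm⁴
  top flange: d = 122.433 mm → contributes +105 624 346 mm⁴
  hole: d = -123.567 mm → contributes −1 199 697 mm⁴
Total I = 224 430 551 mm⁴.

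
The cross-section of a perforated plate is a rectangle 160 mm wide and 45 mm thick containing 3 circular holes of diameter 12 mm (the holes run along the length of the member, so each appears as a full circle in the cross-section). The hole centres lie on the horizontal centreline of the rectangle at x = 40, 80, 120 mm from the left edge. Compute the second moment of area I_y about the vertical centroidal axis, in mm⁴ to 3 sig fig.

I_y ≈ 1.50 × 10⁷ mm⁴

Split into non-overlapping primitives; take the origin at the lower-left of the bounding box.
Plate: 160 × 45, A = 7 200 mm², x = 80 mm, Ī = 15 360 000 mm⁴.
Hole 1 (subtracted): ⌀12, A = 113.1 mm², x = 40 mm, Ī = 1017.9 mm⁴.
Hole 2 (subtracted): ⌀12, A = 113.1 mm², x = 80 mm, Ī = 1017.9 mm⁴.
Hole 3 (subtracted): ⌀12, A = 113.1 mm², x = 120 mm, Ī = 1017.9 mm⁴.
By symmetry the centroid is at mid-width, x̄ = 80 mm.
Transfer each piece to the vertical centroidal axis using Ī + A·d² with d = x − 80:
  plate: d = 0 mm → contributes +15 360 000 mm⁴
  hole 1: d = -40 mm → contributes −181 974 mm⁴
  hole 2: d = 0 mm → contributes −1017.9 mm⁴
  hole 3: d = 40 mm → contributes −181 974 mm⁴
Total I = 14 995 035 mm⁴.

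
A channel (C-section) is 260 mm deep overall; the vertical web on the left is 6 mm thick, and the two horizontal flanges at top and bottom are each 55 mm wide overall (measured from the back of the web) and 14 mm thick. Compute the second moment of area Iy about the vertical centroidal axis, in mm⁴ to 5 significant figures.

Decompose the section into non-overlapping parts with the origin at the bottom-left of its bounding rectangle.
Web: 6 × 260, A = 1 560 mm², x = 3 mm, Ī = 4 680 mm⁴.
Top flange (beyond web): 49 × 14, A = 686 mm², x = 30.5 mm, Ī = 137257.2 mm⁴.
Bottom flange (beyond web): 49 × 14, A = 686 mm², x = 30.5 mm, Ī = 137257.2 mm⁴.
Centroid: x̄ = ΣA·x / ΣA = 15.86835 mm.
Transfer each piece to the vertical centroidal axis using Ī + A·d² with d = x − 15.86835:
  web: d = -12.86835 mm → contributes +263007.3 mm⁴
  top flange (beyond web): d = 14.63165 mm → contributes +284119.6 mm⁴
  bottom flange (beyond web): d = 14.63165 mm → contributes +284119.6 mm⁴
Total I = 831246.5 mm⁴.

Iy ≈ 8.3125 × 10⁵ mm⁴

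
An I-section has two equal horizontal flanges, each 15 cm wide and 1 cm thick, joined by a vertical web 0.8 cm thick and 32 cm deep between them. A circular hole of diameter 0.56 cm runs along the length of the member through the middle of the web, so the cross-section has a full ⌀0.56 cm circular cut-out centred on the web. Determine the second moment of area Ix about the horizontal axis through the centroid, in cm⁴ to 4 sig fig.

Decompose the section into non-overlapping parts with the origin at the bottom-left of its bounding rectangle.
Bottom flange: 15 × 1, A = 15 cm², y = 0.5 cm, Ī = 1.25 cm⁴.
Web: 0.8 × 32, A = 25.6 cm², y = 17 cm, Ī = 2184.53 cm⁴.
Top flange: 15 × 1, A = 15 cm², y = 33.5 cm, Ī = 1.25 cm⁴.
Hole (subtracted): ⌀0.56, A = 0.246301 cm², y = 17 cm, Ī = 0.0048275 cm⁴.
By symmetry the centroid is at mid-height, ȳ = 17 cm.
Transfer each piece to the horizontal axis through the centroid using Ī + A·d² with d = y − 17:
  bottom flange: d = -16.5 cm → contributes +4 085 cm⁴
  web: d = 0 cm → contributes +2184.53 cm⁴
  top flange: d = 16.5 cm → contributes +4 085 cm⁴
  hole: d = 0 cm → contributes −0.0048275 cm⁴
Total I = 10354.5 cm⁴.

Ix ≈ 1.035 × 10⁴ cm⁴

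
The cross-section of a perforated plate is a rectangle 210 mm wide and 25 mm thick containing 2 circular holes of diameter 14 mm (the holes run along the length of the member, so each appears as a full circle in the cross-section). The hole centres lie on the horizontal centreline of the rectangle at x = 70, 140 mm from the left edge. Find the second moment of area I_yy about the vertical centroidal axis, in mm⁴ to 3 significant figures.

Break the section into simple shapes (no overlaps), measuring from the bottom-left corner of the bounding box.
Plate: 210 × 25, A = 5 250 mm², x = 105 mm, Ī = 19 293 750 mm⁴.
Hole 1 (subtracted): ⌀14, A = 153.94 mm², x = 70 mm, Ī = 1885.7 mm⁴.
Hole 2 (subtracted): ⌀14, A = 153.94 mm², x = 140 mm, Ī = 1885.7 mm⁴.
By symmetry the centroid is at mid-width, x̄ = 105 mm.
Transfer each piece to the vertical centroidal axis using Ī + A·d² with d = x − 105:
  plate: d = 0 mm → contributes +19 293 750 mm⁴
  hole 1: d = -35 mm → contributes −190 460 mm⁴
  hole 2: d = 35 mm → contributes −190 460 mm⁴
Total I = 18 912 830 mm⁴.

I_yy ≈ 1.89 × 10⁷ mm⁴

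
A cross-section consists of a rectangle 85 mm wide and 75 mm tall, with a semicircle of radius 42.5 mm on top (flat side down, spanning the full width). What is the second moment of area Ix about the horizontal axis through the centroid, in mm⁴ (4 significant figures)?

Ix ≈ 9.402 × 10⁶ mm⁴

Decompose the section into non-overlapping parts with the origin at the bottom-left of its bounding rectangle.
Rectangular body: 85 × 75, A = 6 375 mm², y = 37.5 mm, Ī = 2 988 281 mm⁴.
Semicircular cap: semicircle r = 42.5, A = 2837.25 mm², y = 93.0376 mm, Ī = 358 086 mm⁴.
Centroid: ȳ = ΣA·y / ΣA = 54.6048 mm.
Transfer each piece to the horizontal axis through the centroid using Ī + A·d² with d = y − 54.6048:
  rectangular body: d = -17.1048 mm → contributes +4 853 448 mm⁴
  semicircular cap: d = 38.4327 mm → contributes +4 548 918 mm⁴
Total I = 9 402 366 mm⁴.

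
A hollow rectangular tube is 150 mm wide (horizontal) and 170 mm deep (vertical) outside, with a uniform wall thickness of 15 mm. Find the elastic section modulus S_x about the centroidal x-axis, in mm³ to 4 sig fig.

Decompose the section into non-overlapping parts with the origin at the bottom-left of its bounding rectangle.
Outer rectangle: 150 × 170, A = 25 500 mm², y = 85 mm, Ī = 61 412 500 mm⁴.
Inner void (subtracted): 120 × 140, A = 16 800 mm², y = 85 mm, Ī = 27 440 000 mm⁴.
By symmetry the centroid is at mid-height, ȳ = 85 mm.
All pieces are centred on the centroidal x-axis, so I = ΣĪ (holes subtracted) = 33 972 500 mm⁴.
Extreme fibre distance c = 85 mm; S = I/c = 399 676 mm³.

S_x ≈ 3.997 × 10⁵ mm³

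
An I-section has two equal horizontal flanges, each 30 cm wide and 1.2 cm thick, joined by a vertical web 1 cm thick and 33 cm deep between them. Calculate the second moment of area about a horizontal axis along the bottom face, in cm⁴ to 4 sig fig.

I_base ≈ 5.695 × 10⁴ cm⁴

Decompose the section into non-overlapping parts with the origin at the bottom-left of its bounding rectangle.
Bottom flange: 30 × 1.2, A = 36 cm², y = 0.6 cm, Ī = 4.32 cm⁴.
Web: 1 × 33, A = 33 cm², y = 17.7 cm, Ī = 2994.75 cm⁴.
Top flange: 30 × 1.2, A = 36 cm², y = 34.8 cm, Ī = 4.32 cm⁴.
Transfer each piece to the base of the section using Ī + A·d² with d = y − 0:
  bottom flange: d = 0.6 cm → contributes +17.28 cm⁴
  web: d = 17.7 cm → contributes +13333.3 cm⁴
  top flange: d = 34.8 cm → contributes +43601.8 cm⁴
Total I = 56952.4 cm⁴.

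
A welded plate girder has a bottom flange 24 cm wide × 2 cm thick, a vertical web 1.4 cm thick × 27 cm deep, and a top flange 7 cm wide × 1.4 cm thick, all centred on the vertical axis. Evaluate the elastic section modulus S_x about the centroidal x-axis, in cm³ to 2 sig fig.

S_x ≈ 540 cm³

Treat the section as a set of non-overlapping primitives; coordinates are from the bounding-box lower-left.
Bottom plate: 24 × 2, A = 48 cm², y = 1 cm, Ī = 16 cm⁴.
Web plate: 1.4 × 27, A = 37.8 cm², y = 15.5 cm, Ī = 2 296 cm⁴.
Top plate: 7 × 1.4, A = 9.8 cm², y = 29.7 cm, Ī = 1.601 cm⁴.
Centroid: ȳ = ΣA·y / ΣA = 9.675 cm.
Transfer each piece to the centroidal x-axis using Ī + A·d² with d = y − 9.675:
  bottom plate: d = -8.675 cm → contributes +3 629 cm⁴
  web plate: d = 5.825 cm → contributes +3 579 cm⁴
  top plate: d = 20.02 cm → contributes +3 931 cm⁴
Total I = 11 139 cm⁴.
Extreme fibre distance c = 20.72 cm; S = I/c = 537.5 cm³.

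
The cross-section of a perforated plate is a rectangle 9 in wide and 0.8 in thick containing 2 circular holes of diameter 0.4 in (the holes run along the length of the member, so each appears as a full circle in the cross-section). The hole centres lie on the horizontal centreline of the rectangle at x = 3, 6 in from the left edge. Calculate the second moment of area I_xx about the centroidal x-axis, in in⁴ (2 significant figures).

Decompose the section into non-overlapping parts with the origin at the bottom-left of its bounding rectangle.
Plate: 9 × 0.8, A = 7.2 in², y = 0.4 in, Ī = 0.384 in⁴.
Hole 1 (subtracted): ⌀0.4, A = 0.1257 in², y = 0.4 in, Ī = 0.001257 in⁴.
Hole 2 (subtracted): ⌀0.4, A = 0.1257 in², y = 0.4 in, Ī = 0.001257 in⁴.
By symmetry the centroid is at mid-height, ȳ = 0.4 in.
All pieces are centred on the centroidal x-axis, so I = ΣĪ (holes subtracted) = 0.3815 in⁴.

I_xx ≈ 0.38 in⁴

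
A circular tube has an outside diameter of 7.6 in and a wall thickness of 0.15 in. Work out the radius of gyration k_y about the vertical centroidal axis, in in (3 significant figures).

Decompose the section into non-overlapping parts with the origin at the bottom-left of its bounding rectangle.
Outer circle: ⌀7.6, A = 45.365 in², x = 3.8 in, Ī = 163.77 in⁴.
Bore (subtracted): ⌀7.3, A = 41.854 in², x = 3.8 in, Ī = 139.4 in⁴.
By symmetry the centroid is at mid-width, x̄ = 3.8 in.
All pieces are centred on the vertical centroidal axis, so I = ΣĪ (holes subtracted) = 24.367 in⁴.
Radius of gyration: k = √(I/A) = √(24.367 / 3.5107) = 2.6345 in.

k_y ≈ 2.63 in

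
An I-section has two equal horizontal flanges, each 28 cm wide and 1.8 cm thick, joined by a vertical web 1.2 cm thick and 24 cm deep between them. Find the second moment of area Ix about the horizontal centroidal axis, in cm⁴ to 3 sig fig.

Treat the section as a set of non-overlapping primitives; coordinates are from the bounding-box lower-left.
Bottom flange: 28 × 1.8, A = 50.4 cm², y = 0.9 cm, Ī = 13.608 cm⁴.
Web: 1.2 × 24, A = 28.8 cm², y = 13.8 cm, Ī = 1382.4 cm⁴.
Top flange: 28 × 1.8, A = 50.4 cm², y = 26.7 cm, Ī = 13.608 cm⁴.
By symmetry the centroid is at mid-height, ȳ = 13.8 cm.
Transfer each piece to the horizontal centroidal axis using Ī + A·d² with d = y − 13.8:
  bottom flange: d = -12.9 cm → contributes +8400.7 cm⁴
  web: d = 0 cm → contributes +1382.4 cm⁴
  top flange: d = 12.9 cm → contributes +8400.7 cm⁴
Total I = 18 184 cm⁴.

Ix ≈ 1.82 × 10⁴ cm⁴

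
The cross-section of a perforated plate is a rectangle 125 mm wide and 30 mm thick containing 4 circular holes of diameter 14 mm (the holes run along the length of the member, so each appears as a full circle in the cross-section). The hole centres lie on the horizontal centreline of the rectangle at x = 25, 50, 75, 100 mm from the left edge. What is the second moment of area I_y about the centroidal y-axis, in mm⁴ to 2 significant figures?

Decompose the section into non-overlapping parts with the origin at the bottom-left of its bounding rectangle.
Plate: 125 × 30, A = 3 750 mm², x = 62.5 mm, Ī = 4 882 813 mm⁴.
Hole 1 (subtracted): ⌀14, A = 153.9 mm², x = 25 mm, Ī = 1 886 mm⁴.
Hole 2 (subtracted): ⌀14, A = 153.9 mm², x = 50 mm, Ī = 1 886 mm⁴.
Hole 3 (subtracted): ⌀14, A = 153.9 mm², x = 75 mm, Ī = 1 886 mm⁴.
Hole 4 (subtracted): ⌀14, A = 153.9 mm², x = 100 mm, Ī = 1 886 mm⁴.
By symmetry the centroid is at mid-width, x̄ = 62.5 mm.
Transfer each piece to the centroidal y-axis using Ī + A·d² with d = x − 62.5:
  plate: d = 0 mm → contributes +4 882 813 mm⁴
  hole 1: d = -37.5 mm → contributes −218 361 mm⁴
  hole 2: d = -12.5 mm → contributes −25 939 mm⁴
  hole 3: d = 12.5 mm → contributes −25 939 mm⁴
  hole 4: d = 37.5 mm → contributes −218 361 mm⁴
Total I = 4 394 213 mm⁴.

I_y ≈ 4.4 × 10⁶ mm⁴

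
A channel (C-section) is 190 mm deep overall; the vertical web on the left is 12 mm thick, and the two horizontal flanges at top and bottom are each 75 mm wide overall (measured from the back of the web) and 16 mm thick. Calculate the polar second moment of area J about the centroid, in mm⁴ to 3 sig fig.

Decompose the section into non-overlapping parts with the origin at the bottom-left of its bounding rectangle.
Web: 12 × 190, A = 2 280 mm², y = 95 mm, Ī = 6 859 000 mm⁴.
Top flange (beyond web): 63 × 16, A = 1 008 mm², y = 182 mm, Ī = 21 504 mm⁴.
Bottom flange (beyond web): 63 × 16, A = 1 008 mm², y = 8 mm, Ī = 21 504 mm⁴.
By symmetry the centroid is at mid-height, ȳ = 95 mm.
Transfer each piece to the centroidal x-axis using Ī + A·d² with d = y − 95:
  web: d = 0 mm → contributes +6 859 000 mm⁴
  top flange (beyond web): d = 87 mm → contributes +7 651 056 mm⁴
  bottom flange (beyond web): d = -87 mm → contributes +7 651 056 mm⁴
Total I = 22 161 112 mm⁴.
For the y-axis: x̄ = 23.598 mm.
Repeating about the centroidal y-axis gives I_y = 2 198 761 mm⁴.
Polar second moment: J = I_x + I_y = 24 359 873 mm⁴.

J ≈ 2.44 × 10⁷ mm⁴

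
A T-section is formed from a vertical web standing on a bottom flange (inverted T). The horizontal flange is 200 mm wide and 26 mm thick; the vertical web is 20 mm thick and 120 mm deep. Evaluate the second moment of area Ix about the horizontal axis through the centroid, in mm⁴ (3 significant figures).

Treat the section as a set of non-overlapping primitives; coordinates are from the bounding-box lower-left.
Flange: 200 × 26, A = 5 200 mm², y = 13 mm, Ī = 292 933 mm⁴.
Web: 20 × 120, A = 2 400 mm², y = 86 mm, Ī = 2 880 000 mm⁴.
Centroid: ȳ = ΣA·y / ΣA = 36.053 mm.
Transfer each piece to the horizontal axis through the centroid using Ī + A·d² with d = y − 36.053:
  flange: d = -23.053 mm → contributes +3 056 337 mm⁴
  web: d = 49.947 mm → contributes +8 867 375 mm⁴
Total I = 11 923 712 mm⁴.

Ix ≈ 1.19 × 10⁷ mm⁴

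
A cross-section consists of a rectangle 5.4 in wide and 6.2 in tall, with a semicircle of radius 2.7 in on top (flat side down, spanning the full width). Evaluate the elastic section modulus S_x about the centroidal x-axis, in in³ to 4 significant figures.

S_x ≈ 56.57 in³

Decompose the section into non-overlapping parts with the origin at the bottom-left of its bounding rectangle.
Rectangular body: 5.4 × 6.2, A = 33.48 in², y = 3.1 in, Ī = 107.248 in⁴.
Semicircular cap: semicircle r = 2.7, A = 11.4511 in², y = 7.34592 in, Ī = 5.83293 in⁴.
Centroid: ȳ = ΣA·y / ΣA = 4.18211 in.
Transfer each piece to the centroidal x-axis using Ī + A·d² with d = y − 4.18211:
  rectangular body: d = -1.08211 in → contributes +146.451 in⁴
  semicircular cap: d = 3.1638 in → contributes +120.455 in⁴
Total I = 266.906 in⁴.
Extreme fibre distance c = 4.71789 in; S = I/c = 56.5732 in³.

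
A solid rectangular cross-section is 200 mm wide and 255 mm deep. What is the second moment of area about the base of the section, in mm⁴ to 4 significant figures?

I_base ≈ 1.105 × 10⁹ mm⁴

The section: 200 × 255, A = 51 000 mm², y = 127.5 mm, Ī = 276 356 250 mm⁴.
Transfer it to a horizontal axis along the bottom face using Ī + A·d² with d = y − 0:
  the section: d = 127.5 mm → contributes +1 105 425 000 mm⁴
Total I = 1 105 425 000 mm⁴.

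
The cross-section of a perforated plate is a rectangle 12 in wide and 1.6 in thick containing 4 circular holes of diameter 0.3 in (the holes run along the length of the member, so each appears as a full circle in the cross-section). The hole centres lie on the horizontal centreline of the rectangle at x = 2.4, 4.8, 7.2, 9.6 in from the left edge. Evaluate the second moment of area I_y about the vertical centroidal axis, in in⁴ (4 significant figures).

Decompose the section into non-overlapping parts with the origin at the bottom-left of its bounding rectangle.
Plate: 12 × 1.6, A = 19.2 in², x = 6 in, Ī = 230.4 in⁴.
Hole 1 (subtracted): ⌀0.3, A = 0.0706858 in², x = 2.4 in, Ī = 0.000397608 in⁴.
Hole 2 (subtracted): ⌀0.3, A = 0.0706858 in², x = 4.8 in, Ī = 0.000397608 in⁴.
Hole 3 (subtracted): ⌀0.3, A = 0.0706858 in², x = 7.2 in, Ī = 0.000397608 in⁴.
Hole 4 (subtracted): ⌀0.3, A = 0.0706858 in², x = 9.6 in, Ī = 0.000397608 in⁴.
By symmetry the centroid is at mid-width, x̄ = 6 in.
Transfer each piece to the vertical centroidal axis using Ī + A·d² with d = x − 6:
  plate: d = 0 in → contributes +230.4 in⁴
  hole 1: d = -3.6 in → contributes −0.916486 in⁴
  hole 2: d = -1.2 in → contributes −0.102185 in⁴
  hole 3: d = 1.2 in → contributes −0.102185 in⁴
  hole 4: d = 3.6 in → contributes −0.916486 in⁴
Total I = 228.363 in⁴.

I_y ≈ 228.4 in⁴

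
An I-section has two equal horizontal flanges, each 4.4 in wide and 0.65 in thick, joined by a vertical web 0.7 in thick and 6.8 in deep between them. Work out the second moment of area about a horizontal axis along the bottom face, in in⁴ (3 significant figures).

Treat the section as a set of non-overlapping primitives; coordinates are from the bounding-box lower-left.
Bottom flange: 4.4 × 0.65, A = 2.86 in², y = 0.325 in, Ī = 0.1007 in⁴.
Web: 0.7 × 6.8, A = 4.76 in², y = 4.05 in, Ī = 18.342 in⁴.
Top flange: 4.4 × 0.65, A = 2.86 in², y = 7.775 in, Ī = 0.1007 in⁴.
Transfer each piece to the base of the section using Ī + A·d² with d = y − 0:
  bottom flange: d = 0.325 in → contributes +0.40278 in⁴
  web: d = 4.05 in → contributes +96.418 in⁴
  top flange: d = 7.775 in → contributes +172.99 in⁴
Total I = 269.81 in⁴.

I_base ≈ 270 in⁴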